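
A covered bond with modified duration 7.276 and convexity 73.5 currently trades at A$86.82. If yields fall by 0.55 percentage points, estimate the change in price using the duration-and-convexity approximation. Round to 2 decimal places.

+A$3.57

Duration effect: -D_mod·Δy = -7.276 × (-0.0055) = +0.040018
Convexity effect: ½·C·(Δy)² = 0.5 × 73.5 × (-0.0055)² = +0.0011116875
ΔP/P ≈ +0.040018 + 0.0011116875 = +0.0411296875
ΔP ≈ 86.82 × (+0.0411296875) = +3.57087946875.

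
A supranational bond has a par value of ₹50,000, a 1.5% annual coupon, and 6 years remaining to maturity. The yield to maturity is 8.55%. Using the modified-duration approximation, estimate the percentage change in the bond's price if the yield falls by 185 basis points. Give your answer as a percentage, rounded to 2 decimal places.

Periodic yield y = 0.0855. Modified duration first:
  t   CF        PV=CF/(1+0.0855)^t    t·PV
  1       750.00       690.9258       690.9258
  2       750.00       636.5047     1,273.0094
  3       750.00       586.3701     1,759.1102
  4       750.00       540.1843     2,160.7372
  5       750.00       497.6364     2,488.1819
  6    50,750.00    31,021.0919   186,126.5512
  Σ                 33,972.7131   194,498.5157
P = 33,972.7131; D_Mac = 5.72514 yrs; D_mod = 5.72514/(1+0.0855) = 5.27420 yrs.
ΔP/P ≈ -D_mod · Δy = -5.27420 × (-0.0185) = +0.097573 = +9.7573%.

+9.76%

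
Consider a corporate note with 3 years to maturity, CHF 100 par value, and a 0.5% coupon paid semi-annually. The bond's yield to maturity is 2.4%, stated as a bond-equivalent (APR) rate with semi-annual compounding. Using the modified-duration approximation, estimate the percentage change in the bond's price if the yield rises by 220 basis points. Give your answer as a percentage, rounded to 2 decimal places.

Periodic yield y = 0.012. Modified duration first:
  t   CF        PV=CF/(1+0.012)^t    t·PV
  1         0.25         0.2470         0.2470
  2         0.25         0.2441         0.4882
  3         0.25         0.2412         0.7236
  4         0.25         0.2384         0.9534
  5         0.25         0.2355         1.1776
  6       100.25        93.3257       559.9543
  Σ                     94.5319       563.5442
P = 94.5319; D_Mac = 5.96142 half-year periods = 2.98071 yrs; D_mod = 2.98071/(1+0.012) = 2.94536 yrs.
ΔP/P ≈ -D_mod · Δy = -2.94536 × (+0.022) = -0.064798 = -6.4798%.

-6.48%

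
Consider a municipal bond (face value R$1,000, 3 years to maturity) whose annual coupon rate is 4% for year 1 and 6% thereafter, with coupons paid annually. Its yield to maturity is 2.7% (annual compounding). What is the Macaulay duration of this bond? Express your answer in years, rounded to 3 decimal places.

2.875 years

Periodic yield y = 0.027. Discount each cash flow and weight by its year:
  t   CF        PV=CF/(1+0.027)^t    t·PV
  1        40.00        38.9484        38.9484
  2        60.00        56.8867       113.7733
  3     1,060.00       978.5759     2,935.7278
  Σ                  1,074.4110     3,088.4495
Price P = Σ PV = 1,074.4110.
Macaulay duration = Σ(t·PV) / P = 3,088.4495 / 1,074.4110 = 2.87455 years.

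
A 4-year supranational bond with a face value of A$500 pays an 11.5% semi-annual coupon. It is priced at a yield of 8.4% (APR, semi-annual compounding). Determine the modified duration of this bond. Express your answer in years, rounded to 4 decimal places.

3.2184 years

Periodic yield y = 0.042. First find Macaulay duration:
  t   CF        PV=CF/(1+0.042)^t    t·PV
  1        28.75        27.5912        27.5912
  2        28.75        26.4791        52.9581
  3        28.75        25.4118        76.2353
  4        28.75        24.3875        97.5499
  5        28.75        23.4045       117.0225
  6        28.75        22.4611       134.7668
  7        28.75        21.5558       150.8905
  8       528.75       380.4597     3,043.6774
  Σ                    551.7505     3,700.6916
P = 551.7505; Macaulay duration = 3,700.6916 / 551.7505 = 6.70718 half-year periods = 3.35359 years.
Modified duration = D_Mac / (1 + y) = 3.35359 / 1.042 = 3.21842 years.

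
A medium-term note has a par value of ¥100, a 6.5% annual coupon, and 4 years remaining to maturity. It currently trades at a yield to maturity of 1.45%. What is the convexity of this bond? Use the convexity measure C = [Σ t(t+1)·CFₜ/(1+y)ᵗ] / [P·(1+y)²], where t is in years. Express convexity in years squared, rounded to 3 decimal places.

With y = 0.0145:
  t   CF        PV=CF/(1+0.0145)^t    t·PV        t(t+1)·PV
  1         6.50         6.4071         6.4071          12.8142
  2         6.50         6.3155        12.6310          37.8931
  3         6.50         6.2253        18.6758          74.7031
  4       106.50       100.5406       402.1623       2,010.8117
  Σ                    119.4885       439.8762       2,136.2221
P = 119.4885.
Convexity = Σ t(t+1)·PV / [P·(1+y)²] = 2,136.2221 / (119.4885 × 1.029210) = 17.37066.

17.371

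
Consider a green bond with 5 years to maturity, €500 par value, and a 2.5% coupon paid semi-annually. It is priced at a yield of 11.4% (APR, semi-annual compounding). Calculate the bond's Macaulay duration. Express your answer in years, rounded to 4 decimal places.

Periodic yield y = 0.057. Discount each cash flow and weight by its period:
  t   CF        PV=CF/(1+0.057)^t    t·PV
  1         6.25         5.9130         5.9130
  2         6.25         5.5941        11.1882
  3         6.25         5.2924        15.8773
  4         6.25         5.0070        20.0281
  5         6.25         4.7370        23.6851
  6         6.25         4.4816        26.8894
  7         6.25         4.2399        29.6793
  8         6.25         4.0113        32.0900
  9         6.25         3.7949        34.1545
  10      506.25       290.8139     2,908.1390
  Σ                    333.8851     3,107.6439
Price P = Σ PV = 333.8851.
Macaulay duration = Σ(t·PV) / P = 3,107.6439 / 333.8851 = 9.30752 half-year periods.
In years: 9.30752 / 2 = 4.65376 years.

4.6538 years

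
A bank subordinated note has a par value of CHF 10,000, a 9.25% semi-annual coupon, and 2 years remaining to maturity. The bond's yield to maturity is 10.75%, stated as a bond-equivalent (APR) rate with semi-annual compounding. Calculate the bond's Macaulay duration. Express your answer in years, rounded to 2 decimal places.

Periodic yield y = 0.05375. Discount each cash flow and weight by its period:
  t   CF        PV=CF/(1+0.05375)^t    t·PV
  1       462.50       438.9087       438.9087
  2       462.50       416.5207       833.0413
  3       462.50       395.2747     1,185.8240
  4    10,462.50     8,485.6501    33,942.6004
  Σ                  9,736.3541    36,400.3744
Price P = Σ PV = 9,736.3541.
Macaulay duration = Σ(t·PV) / P = 36,400.3744 / 9,736.3541 = 3.73860 half-year periods.
In years: 3.73860 / 2 = 1.86930 years.

1.87 years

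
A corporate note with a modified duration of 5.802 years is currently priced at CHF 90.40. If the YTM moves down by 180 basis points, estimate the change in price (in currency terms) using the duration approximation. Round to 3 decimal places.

+CHF 9.441

Duration approximation: ΔP/P ≈ -D_mod · Δy = -5.802 × (-0.018) = +0.104436.
ΔP ≈ 90.40 × (+0.104436) = +9.4410144.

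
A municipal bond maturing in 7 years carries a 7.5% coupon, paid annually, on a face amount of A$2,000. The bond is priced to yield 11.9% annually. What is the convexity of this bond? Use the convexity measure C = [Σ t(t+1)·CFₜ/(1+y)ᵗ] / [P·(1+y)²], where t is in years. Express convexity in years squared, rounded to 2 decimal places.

With y = 0.119:
  t   CF        PV=CF/(1+0.119)^t    t·PV        t(t+1)·PV
  1       150.00       134.0483       134.0483         268.0965
  2       150.00       119.7929       239.5858         718.7574
  3       150.00       107.0535       321.1606       1,284.6424
  4       150.00        95.6689       382.6757       1,913.3786
  5       150.00        85.4950       427.4751       2,564.8506
  6       150.00        76.4031       458.4183       3,208.9284
  7     2,150.00       978.6510     6,850.5572      54,804.4573
  Σ                  1,597.1127     8,813.9210      64,763.1112
P = 1,597.1127.
Convexity = Σ t(t+1)·PV / [P·(1+y)²] = 64,763.1112 / (1,597.1127 × 1.252161) = 32.38411.

32.38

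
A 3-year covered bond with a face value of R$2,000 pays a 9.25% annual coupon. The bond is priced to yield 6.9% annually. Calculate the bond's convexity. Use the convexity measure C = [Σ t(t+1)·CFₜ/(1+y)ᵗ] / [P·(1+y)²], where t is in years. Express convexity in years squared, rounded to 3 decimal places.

With y = 0.069:
  t   CF        PV=CF/(1+0.069)^t    t·PV        t(t+1)·PV
  1       185.00       173.0589       173.0589         346.1179
  2       185.00       161.8886       323.7772         971.3317
  3     2,185.00     1,788.6210     5,365.8630      21,463.4520
  Σ                  2,123.5686     5,862.6992      22,780.9016
P = 2,123.5686.
Convexity = Σ t(t+1)·PV / [P·(1+y)²] = 22,780.9016 / (2,123.5686 × 1.142761) = 9.38748.

9.387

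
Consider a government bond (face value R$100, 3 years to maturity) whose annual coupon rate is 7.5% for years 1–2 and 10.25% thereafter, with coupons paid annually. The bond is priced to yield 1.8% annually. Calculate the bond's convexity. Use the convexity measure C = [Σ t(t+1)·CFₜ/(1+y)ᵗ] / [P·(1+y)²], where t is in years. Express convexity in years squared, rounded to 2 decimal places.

10.63

With y = 0.018:
  t   CF        PV=CF/(1+0.018)^t    t·PV        t(t+1)·PV
  1         7.50         7.3674         7.3674          14.7348
  2         7.50         7.2371        14.4742          43.4227
  3       110.25       104.5046       313.5137       1,254.0548
  Σ                    119.1091       335.3553       1,312.2123
P = 119.1091.
Convexity = Σ t(t+1)·PV / [P·(1+y)²] = 1,312.2123 / (119.1091 × 1.036324) = 10.63074.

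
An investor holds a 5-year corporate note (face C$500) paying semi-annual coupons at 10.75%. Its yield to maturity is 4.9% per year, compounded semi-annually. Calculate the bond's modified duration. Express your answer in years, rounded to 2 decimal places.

4.02 years

Periodic yield y = 0.0245. First find Macaulay duration:
  t   CF        PV=CF/(1+0.0245)^t    t·PV
  1       26.875        26.2323        26.2323
  2       26.875        25.6050        51.2100
  3       26.875        24.9927        74.9780
  4       26.875        24.3950        97.5800
  5       26.875        23.8116       119.0580
  6       26.875        23.2422       139.4530
  7       26.875        22.6864       158.8045
  8       26.875        22.1438       177.1507
  9       26.875        21.6143       194.5285
  10     526.875       413.6071     4,136.0708
  Σ                    628.3303     5,175.0658
P = 628.3303; Macaulay duration = 5,175.0658 / 628.3303 = 8.23622 half-year periods = 4.11811 years.
Modified duration = D_Mac / (1 + y) = 4.11811 / 1.0245 = 4.01963 years.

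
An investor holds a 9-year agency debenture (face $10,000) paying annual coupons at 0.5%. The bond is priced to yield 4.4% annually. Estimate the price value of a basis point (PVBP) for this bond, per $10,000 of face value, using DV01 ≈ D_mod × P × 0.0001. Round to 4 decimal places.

$6.0159

Periodic yield y = 0.044.
  t   CF        PV=CF/(1+0.044)^t    t·PV
  1        50.00        47.8927        47.8927
  2        50.00        45.8743        91.7485
  3        50.00        43.9409       131.8226
  4        50.00        42.0889       168.3558
  5        50.00        40.3151       201.5754
  6        50.00        38.6160       231.6959
  7        50.00        36.9885       258.9194
  8        50.00        35.4296       283.4366
  9    10,050.00     6,821.2124    61,390.9117
  Σ                  7,152.3583    62,806.3586
P = 7,152.3583; D_Mac = 8.78121 yrs; D_mod = 8.41112 yrs.
DV01 ≈ 8.41112 × 7,152.3583 × 0.0001 = 6.015935.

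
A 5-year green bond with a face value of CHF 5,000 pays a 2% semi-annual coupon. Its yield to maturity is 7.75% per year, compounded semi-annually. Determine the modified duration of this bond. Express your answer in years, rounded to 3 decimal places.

Periodic yield y = 0.03875. First find Macaulay duration:
  t   CF        PV=CF/(1+0.03875)^t    t·PV
  1        50.00        48.1348        48.1348
  2        50.00        46.3391        92.6783
  3        50.00        44.6105       133.8314
  4        50.00        42.9463       171.7852
  5        50.00        41.3442       206.7211
  6        50.00        39.8019       238.8114
  7        50.00        38.3171       268.2198
  8        50.00        36.8877       295.1017
  9        50.00        35.5116       319.6047
  10    5,050.00     3,452.8762    34,528.7622
  Σ                  3,826.7695    36,303.6506
P = 3,826.7695; Macaulay duration = 36,303.6506 / 3,826.7695 = 9.48676 half-year periods = 4.74338 years.
Modified duration = D_Mac / (1 + y) = 4.74338 / 1.03875 = 4.56643 years.

4.566 years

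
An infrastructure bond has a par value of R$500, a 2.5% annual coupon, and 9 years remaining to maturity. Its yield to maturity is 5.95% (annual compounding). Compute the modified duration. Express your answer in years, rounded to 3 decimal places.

7.573 years

Periodic yield y = 0.0595. First find Macaulay duration:
  t   CF        PV=CF/(1+0.0595)^t    t·PV
  1        12.50        11.7980        11.7980
  2        12.50        11.1355        22.2709
  3        12.50        10.5101        31.5303
  4        12.50         9.9199        39.6795
  5        12.50         9.3628        46.8139
  6        12.50         8.8370        53.0219
  7        12.50         8.3407        58.3850
  8        12.50         7.8723        62.9785
  9       512.50       304.6388     2,741.7492
  Σ                    382.4151     3,068.2274
P = 382.4151; Macaulay duration = 3,068.2274 / 382.4151 = 8.02329 years.
Modified duration = D_Mac / (1 + y) = 8.02329 / 1.0595 = 7.57271 years.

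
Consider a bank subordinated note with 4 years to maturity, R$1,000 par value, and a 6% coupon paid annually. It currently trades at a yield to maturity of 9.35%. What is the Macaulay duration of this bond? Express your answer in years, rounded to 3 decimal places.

3.652 years

Periodic yield y = 0.0935. Discount each cash flow and weight by its year:
  t   CF        PV=CF/(1+0.0935)^t    t·PV
  1        60.00        54.8697        54.8697
  2        60.00        50.1780       100.3561
  3        60.00        45.8876       137.6627
  4     1,060.00       741.3627     2,965.4507
  Σ                    892.2979     3,258.3391
Price P = Σ PV = 892.2979.
Macaulay duration = Σ(t·PV) / P = 3,258.3391 / 892.2979 = 3.65163 years.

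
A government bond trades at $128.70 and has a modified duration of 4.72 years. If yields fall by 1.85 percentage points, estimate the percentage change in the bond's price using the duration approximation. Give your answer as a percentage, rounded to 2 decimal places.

+8.73%

Duration approximation: ΔP/P ≈ -D_mod · Δy = -4.72 × (-0.0185) = +0.087320.
As a percentage: +8.7320%.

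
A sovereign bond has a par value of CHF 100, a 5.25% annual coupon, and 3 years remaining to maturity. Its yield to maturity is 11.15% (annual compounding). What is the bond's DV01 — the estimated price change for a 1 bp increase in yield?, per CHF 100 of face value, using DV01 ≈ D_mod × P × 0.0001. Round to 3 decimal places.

Periodic yield y = 0.1115.
  t   CF        PV=CF/(1+0.1115)^t    t·PV
  1         5.25         4.7233         4.7233
  2         5.25         4.2495         8.4990
  3       105.25        76.6467       229.9402
  Σ                     85.6196       243.1626
P = 85.6196; D_Mac = 2.84003 yrs; D_mod = 2.55514 yrs.
DV01 ≈ 2.55514 × 85.6196 × 0.0001 = 0.021877.

CHF 0.022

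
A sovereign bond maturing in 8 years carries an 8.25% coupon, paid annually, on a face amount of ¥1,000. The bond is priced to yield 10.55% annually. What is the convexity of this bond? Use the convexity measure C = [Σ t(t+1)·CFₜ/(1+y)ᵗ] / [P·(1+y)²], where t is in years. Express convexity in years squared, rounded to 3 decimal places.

With y = 0.1055:
  t   CF        PV=CF/(1+0.1055)^t    t·PV        t(t+1)·PV
  1        82.50        74.6269        74.6269         149.2537
  2        82.50        67.5051       135.0102         405.0305
  3        82.50        61.0629       183.1888         732.7553
  4        82.50        55.2356       220.9423       1,104.7117
  5        82.50        49.9643       249.8217       1,498.9304
  6        82.50        45.1962       271.1769       1,898.2384
  7        82.50        40.8830       286.1810       2,289.4478
  8     1,082.50       485.2415     3,881.9319      34,937.3874
  Σ                    879.7155     5,302.8797      43,015.7553
P = 879.7155.
Convexity = Σ t(t+1)·PV / [P·(1+y)²] = 43,015.7553 / (879.7155 × 1.222130) = 40.00993.

40.010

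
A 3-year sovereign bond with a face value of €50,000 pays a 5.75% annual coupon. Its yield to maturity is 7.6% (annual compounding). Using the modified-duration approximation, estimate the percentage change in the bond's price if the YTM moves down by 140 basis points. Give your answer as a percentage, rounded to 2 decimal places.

+3.69%

Periodic yield y = 0.076. Modified duration first:
  t   CF        PV=CF/(1+0.076)^t    t·PV
  1     2,875.00     2,671.9331     2,671.9331
  2     2,875.00     2,483.2092     4,966.4184
  3    52,875.00    42,443.7323   127,331.1968
  Σ                 47,598.8745   134,969.5483
P = 47,598.8745; D_Mac = 2.83556 yrs; D_mod = 2.83556/(1+0.076) = 2.63528 yrs.
ΔP/P ≈ -D_mod · Δy = -2.63528 × (-0.014) = +0.036894 = +3.6894%.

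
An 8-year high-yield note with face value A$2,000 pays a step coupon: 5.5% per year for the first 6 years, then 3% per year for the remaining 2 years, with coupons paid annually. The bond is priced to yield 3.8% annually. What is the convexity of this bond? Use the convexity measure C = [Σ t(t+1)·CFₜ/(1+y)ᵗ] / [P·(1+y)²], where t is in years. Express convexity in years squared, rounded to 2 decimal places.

52.96

With y = 0.038:
  t   CF        PV=CF/(1+0.038)^t    t·PV        t(t+1)·PV
  1       110.00       105.9730       105.9730         211.9461
  2       110.00       102.0935       204.1869         612.5608
  3       110.00        98.3559       295.0678       1,180.2714
  4       110.00        94.7552       379.0210       1,895.1050
  5       110.00        91.2864       456.4318       2,738.5910
  6       110.00        87.9445       527.6669       3,693.6680
  7        60.00        46.2136       323.4952       2,587.9614
  8     2,060.00     1,528.5808    12,228.6462     110,057.8156
  Σ                  2,155.2029    14,520.4888     122,977.9192
P = 2,155.2029.
Convexity = Σ t(t+1)·PV / [P·(1+y)²] = 122,977.9192 / (2,155.2029 × 1.077444) = 52.95955.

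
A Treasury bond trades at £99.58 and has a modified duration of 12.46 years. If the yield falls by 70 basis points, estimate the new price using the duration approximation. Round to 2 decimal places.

£108.27

Duration approximation: ΔP/P ≈ -D_mod · Δy = -12.46 × (-0.007) = +0.087220.
New price ≈ 99.58 × (1 + 0.087220) = 108.2653676.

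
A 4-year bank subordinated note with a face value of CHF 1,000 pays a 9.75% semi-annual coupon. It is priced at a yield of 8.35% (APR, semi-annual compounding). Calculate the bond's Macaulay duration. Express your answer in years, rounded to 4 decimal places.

Periodic yield y = 0.04175. Discount each cash flow and weight by its period:
  t   CF        PV=CF/(1+0.04175)^t    t·PV
  1        48.75        46.7963        46.7963
  2        48.75        44.9208        89.8416
  3        48.75        43.1205       129.3616
  4        48.75        41.3924       165.5696
  5        48.75        39.7335       198.6676
  6        48.75        38.1411       228.8468
  7        48.75        36.6126       256.2879
  8     1,048.75       756.0733     6,048.5864
  Σ                  1,046.7905     7,163.9577
Price P = Σ PV = 1,046.7905.
Macaulay duration = Σ(t·PV) / P = 7,163.9577 / 1,046.7905 = 6.84374 half-year periods.
In years: 6.84374 / 2 = 3.42187 years.

3.4219 years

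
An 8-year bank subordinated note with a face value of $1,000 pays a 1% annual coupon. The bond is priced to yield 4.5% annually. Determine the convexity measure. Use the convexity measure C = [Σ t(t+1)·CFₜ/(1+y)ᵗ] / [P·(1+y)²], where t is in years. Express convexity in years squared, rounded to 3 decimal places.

62.455

With y = 0.045:
  t   CF        PV=CF/(1+0.045)^t    t·PV        t(t+1)·PV
  1        10.00         9.5694         9.5694          19.1388
  2        10.00         9.1573        18.3146          54.9438
  3        10.00         8.7630        26.2889         105.1556
  4        10.00         8.3856        33.5425         167.7123
  5        10.00         8.0245        40.1226         240.7353
  6        10.00         7.6790        46.0737         322.5162
  7        10.00         7.3483        51.4380         411.5039
  8     1,010.00       710.2170     5,681.7358      51,135.6224
  Σ                    769.1440     5,907.0854      52,457.3283
P = 769.1440.
Convexity = Σ t(t+1)·PV / [P·(1+y)²] = 52,457.3283 / (769.1440 × 1.092025) = 62.45482.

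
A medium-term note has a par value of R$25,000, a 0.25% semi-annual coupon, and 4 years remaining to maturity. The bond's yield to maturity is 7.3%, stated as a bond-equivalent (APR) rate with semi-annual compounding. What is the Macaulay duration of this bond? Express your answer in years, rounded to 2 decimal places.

3.98 years

Periodic yield y = 0.0365. Discount each cash flow and weight by its period:
  t   CF        PV=CF/(1+0.0365)^t    t·PV
  1        31.25        30.1495        30.1495
  2        31.25        29.0878        58.1757
  3        31.25        28.0635        84.1906
  4        31.25        27.0753       108.3011
  5        31.25        26.1218       130.6091
  6        31.25        25.2020       151.2117
  7        31.25        24.3145       170.2013
  8    25,031.25    18,790.0565   150,320.4521
  Σ                 18,980.0709   151,053.2911
Price P = Σ PV = 18,980.0709.
Macaulay duration = Σ(t·PV) / P = 151,053.2911 / 18,980.0709 = 7.95852 half-year periods.
In years: 7.95852 / 2 = 3.97926 years.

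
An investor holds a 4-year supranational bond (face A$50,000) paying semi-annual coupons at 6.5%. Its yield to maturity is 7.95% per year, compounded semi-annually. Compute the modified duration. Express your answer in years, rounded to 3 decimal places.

Periodic yield y = 0.03975. First find Macaulay duration:
  t   CF        PV=CF/(1+0.03975)^t    t·PV
  1     1,625.00     1,562.8757     1,562.8757
  2     1,625.00     1,503.1264     3,006.2528
  3     1,625.00     1,445.6614     4,336.9841
  4     1,625.00     1,390.3932     5,561.5730
  5     1,625.00     1,337.2380     6,686.1902
  6     1,625.00     1,286.1150     7,716.6898
  7     1,625.00     1,236.9463     8,658.6244
  8    51,625.00    37,794.5024   302,356.0196
  Σ                 47,556.8585   339,885.2096
P = 47,556.8585; Macaulay duration = 339,885.2096 / 47,556.8585 = 7.14692 half-year periods = 3.57346 years.
Modified duration = D_Mac / (1 + y) = 3.57346 / 1.03975 = 3.43685 years.

3.437 years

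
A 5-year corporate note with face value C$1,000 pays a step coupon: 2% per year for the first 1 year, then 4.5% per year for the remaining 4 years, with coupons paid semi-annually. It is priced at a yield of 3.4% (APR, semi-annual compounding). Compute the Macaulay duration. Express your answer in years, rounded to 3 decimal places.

4.637 years

Periodic yield y = 0.017. Discount each cash flow and weight by its period:
  t   CF        PV=CF/(1+0.017)^t    t·PV
  1        10.00         9.8328         9.8328
  2        10.00         9.6685        19.3370
  3        22.50        21.3904        64.1713
  4        22.50        21.0329        84.1315
  5        22.50        20.6813       103.4065
  6        22.50        20.3356       122.0135
  7        22.50        19.9957       139.9697
  8        22.50        19.6614       157.2914
  9        22.50        19.3328       173.9949
  10    1,022.50       863.8807     8,638.8073
  Σ                  1,025.8121     9,512.9559
Price P = Σ PV = 1,025.8121.
Macaulay duration = Σ(t·PV) / P = 9,512.9559 / 1,025.8121 = 9.27359 half-year periods.
In years: 9.27359 / 2 = 4.63679 years.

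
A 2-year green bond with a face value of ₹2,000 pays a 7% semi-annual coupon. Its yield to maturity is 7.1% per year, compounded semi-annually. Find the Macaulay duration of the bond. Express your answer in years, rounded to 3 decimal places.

Periodic yield y = 0.0355. Discount each cash flow and weight by its period:
  t   CF        PV=CF/(1+0.0355)^t    t·PV
  1        70.00        67.6002        67.6002
  2        70.00        65.2827       130.5653
  3        70.00        63.0446       189.1337
  4     2,070.00     1,800.4038     7,201.6154
  Σ                  1,996.3313     7,588.9146
Price P = Σ PV = 1,996.3313.
Macaulay duration = Σ(t·PV) / P = 7,588.9146 / 1,996.3313 = 3.80143 half-year periods.
In years: 3.80143 / 2 = 1.90072 years.

1.901 years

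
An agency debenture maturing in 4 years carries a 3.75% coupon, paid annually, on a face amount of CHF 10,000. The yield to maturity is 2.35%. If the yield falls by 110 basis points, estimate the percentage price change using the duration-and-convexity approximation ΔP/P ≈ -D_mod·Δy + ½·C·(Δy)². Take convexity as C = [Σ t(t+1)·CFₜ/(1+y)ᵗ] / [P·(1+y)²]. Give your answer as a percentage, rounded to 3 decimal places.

+4.186%

With y = 0.0235:
  t   CF        PV=CF/(1+0.0235)^t    t·PV        t(t+1)·PV
  1       375.00       366.3898       366.3898         732.7797
  2       375.00       357.9774       715.9547       2,147.8642
  3       375.00       349.7581     1,049.2742       4,197.0967
  4    10,375.00     9,454.4598    37,817.8390     189,089.1950
  Σ                 10,528.5850    39,949.4578     196,166.9356
P = 10,528.5850; D_Mac = 3.79438 yrs; D_mod = 3.70726 yrs; C = 17.78607.
Duration effect: -3.70726 × (-0.011) = +0.040780
Convexity effect: 0.5 × 17.78607 × (-0.011)² = +0.0010761
ΔP/P ≈ +0.040780 + 0.0010761 = +0.041856 = +4.1856%.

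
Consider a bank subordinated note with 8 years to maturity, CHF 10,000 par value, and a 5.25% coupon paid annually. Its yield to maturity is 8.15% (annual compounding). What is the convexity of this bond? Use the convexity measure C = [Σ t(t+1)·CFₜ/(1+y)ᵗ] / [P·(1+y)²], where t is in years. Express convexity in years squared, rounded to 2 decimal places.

47.41

With y = 0.0815:
  t   CF        PV=CF/(1+0.0815)^t    t·PV        t(t+1)·PV
  1       525.00       485.4369       485.4369         970.8738
  2       525.00       448.8552       897.7104       2,693.1312
  3       525.00       415.0302     1,245.0907       4,980.3628
  4       525.00       383.7543     1,535.0170       7,675.0852
  5       525.00       354.8352     1,774.1760      10,645.0557
  6       525.00       328.0954     1,968.5725      13,780.0074
  7       525.00       303.3707     2,123.5949      16,988.7593
  8    10,525.00     5,623.5416    44,988.3330     404,894.9972
  Σ                  8,342.9195    55,017.9314     462,628.2726
P = 8,342.9195.
Convexity = Σ t(t+1)·PV / [P·(1+y)²] = 462,628.2726 / (8,342.9195 × 1.169642) = 47.40903.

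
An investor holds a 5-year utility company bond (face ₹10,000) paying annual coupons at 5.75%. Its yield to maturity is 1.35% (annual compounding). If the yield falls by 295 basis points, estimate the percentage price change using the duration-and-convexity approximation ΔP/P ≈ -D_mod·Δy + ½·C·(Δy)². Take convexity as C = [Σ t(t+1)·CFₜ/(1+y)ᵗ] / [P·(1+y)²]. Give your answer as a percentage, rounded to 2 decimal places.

+14.32%

With y = 0.0135:
  t   CF        PV=CF/(1+0.0135)^t    t·PV        t(t+1)·PV
  1       575.00       567.3409       567.3409       1,134.6818
  2       575.00       559.7838     1,119.5676       3,358.7029
  3       575.00       552.3274     1,656.9822       6,627.9288
  4       575.00       544.9703     2,179.8812      10,899.4059
  5    10,575.00     9,889.2103    49,446.0513     296,676.3079
  Σ                 12,113.6327    54,969.8232     318,697.0273
P = 12,113.6327; D_Mac = 4.53785 yrs; D_mod = 4.47740 yrs; C = 25.61274.
Duration effect: -4.47740 × (-0.0295) = +0.132083
Convexity effect: 0.5 × 25.61274 × (-0.0295)² = +0.0111447
ΔP/P ≈ +0.132083 + 0.0111447 = +0.143228 = +14.3228%.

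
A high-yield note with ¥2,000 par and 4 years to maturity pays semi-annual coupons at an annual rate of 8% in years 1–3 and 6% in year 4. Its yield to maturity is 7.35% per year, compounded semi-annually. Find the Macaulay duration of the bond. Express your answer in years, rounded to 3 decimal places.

3.504 years

Periodic yield y = 0.03675. Discount each cash flow and weight by its period:
  t   CF        PV=CF/(1+0.03675)^t    t·PV
  1        80.00        77.1642        77.1642
  2        80.00        74.4290       148.8579
  3        80.00        71.7906       215.3719
  4        80.00        69.2459       276.9834
  5        80.00        66.7913       333.9564
  6        80.00        64.4237       386.5423
  7        60.00        46.6050       326.2353
  8     2,060.00     1,543.3871    12,347.0969
  Σ                  2,013.8368    14,112.2083
Price P = Σ PV = 2,013.8368.
Macaulay duration = Σ(t·PV) / P = 14,112.2083 / 2,013.8368 = 7.00762 half-year periods.
In years: 7.00762 / 2 = 3.50381 years.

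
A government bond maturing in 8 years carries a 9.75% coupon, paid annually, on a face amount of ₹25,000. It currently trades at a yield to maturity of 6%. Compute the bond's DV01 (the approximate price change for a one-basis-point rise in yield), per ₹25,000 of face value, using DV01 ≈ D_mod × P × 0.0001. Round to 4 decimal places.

₹17.8286

Periodic yield y = 0.06.
  t   CF        PV=CF/(1+0.06)^t    t·PV
  1     2,437.50     2,299.5283     2,299.5283
  2     2,437.50     2,169.3663     4,338.7326
  3     2,437.50     2,046.5720     6,139.7160
  4     2,437.50     1,930.7283     7,722.9132
  5     2,437.50     1,821.4418     9,107.2090
  6     2,437.50     1,718.3413    10,310.0479
  7     2,437.50     1,621.0767    11,347.5370
  8    27,437.50    17,214.6269   137,717.0155
  Σ                 30,821.6817   188,982.6996
P = 30,821.6817; D_Mac = 6.13149 yrs; D_mod = 5.78442 yrs.
DV01 ≈ 5.78442 × 30,821.6817 × 0.0001 = 17.828557.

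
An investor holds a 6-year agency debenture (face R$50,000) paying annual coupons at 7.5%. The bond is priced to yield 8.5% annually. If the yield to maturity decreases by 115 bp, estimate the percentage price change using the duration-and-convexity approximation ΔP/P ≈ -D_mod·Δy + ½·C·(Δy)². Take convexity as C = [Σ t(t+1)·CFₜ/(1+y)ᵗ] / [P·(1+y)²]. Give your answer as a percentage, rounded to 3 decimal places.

With y = 0.085:
  t   CF        PV=CF/(1+0.085)^t    t·PV        t(t+1)·PV
  1     3,750.00     3,456.2212     3,456.2212       6,912.4424
  2     3,750.00     3,185.4573     6,370.9147      19,112.7440
  3     3,750.00     2,935.9054     8,807.7161      35,230.8644
  4     3,750.00     2,705.9036    10,823.6143      54,118.0713
  5     3,750.00     2,493.9203    12,469.6017      74,817.6101
  6    53,750.00    32,945.7986   197,674.7917   1,383,723.5420
  Σ                 47,723.2064   239,602.8596   1,573,915.2742
P = 47,723.2064; D_Mac = 5.02068 yrs; D_mod = 4.62735 yrs; C = 28.01511.
Duration effect: -4.62735 × (-0.0115) = +0.053215
Convexity effect: 0.5 × 28.01511 × (-0.0115)² = +0.0018525
ΔP/P ≈ +0.053215 + 0.0018525 = +0.055067 = +5.5067%.

+5.507%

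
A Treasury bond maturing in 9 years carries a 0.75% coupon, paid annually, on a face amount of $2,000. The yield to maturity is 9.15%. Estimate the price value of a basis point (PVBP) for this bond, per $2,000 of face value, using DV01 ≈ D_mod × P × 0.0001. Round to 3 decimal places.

$0.786

Periodic yield y = 0.0915.
  t   CF        PV=CF/(1+0.0915)^t    t·PV
  1        15.00        13.7426        13.7426
  2        15.00        12.5905        25.1810
  3        15.00        11.5351        34.6052
  4        15.00        10.5681        42.2723
  5        15.00         9.6822        48.4108
  6        15.00         8.8705        53.2231
  7        15.00         8.1269        56.8883
  8        15.00         7.4456        59.5650
  9     2,015.00       916.3500     8,247.1501
  Σ                    998.9115     8,581.0385
P = 998.9115; D_Mac = 8.59039 yrs; D_mod = 7.87026 yrs.
DV01 ≈ 7.87026 × 998.9115 × 0.0001 = 0.786169.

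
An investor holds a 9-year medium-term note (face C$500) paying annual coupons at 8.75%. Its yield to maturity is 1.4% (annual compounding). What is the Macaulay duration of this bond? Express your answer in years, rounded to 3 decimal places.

7.140 years

Periodic yield y = 0.014. Discount each cash flow and weight by its year:
  t   CF        PV=CF/(1+0.014)^t    t·PV
  1        43.75        43.1460        43.1460
  2        43.75        42.5503        85.1005
  3        43.75        41.9628       125.8883
  4        43.75        41.3834       165.5336
  5        43.75        40.8120       204.0602
  6        43.75        40.2486       241.4913
  7        43.75        39.6929       277.8500
  8        43.75        39.1448       313.1586
  9       543.75       479.7972     4,318.1745
  Σ                    808.7378     5,774.4031
Price P = Σ PV = 808.7378.
Macaulay duration = Σ(t·PV) / P = 5,774.4031 / 808.7378 = 7.14002 years.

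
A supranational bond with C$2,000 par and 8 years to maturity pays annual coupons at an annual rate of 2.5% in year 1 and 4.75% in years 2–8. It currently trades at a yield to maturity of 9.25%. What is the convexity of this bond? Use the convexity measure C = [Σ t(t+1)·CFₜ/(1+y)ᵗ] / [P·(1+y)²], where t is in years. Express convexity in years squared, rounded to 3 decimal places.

With y = 0.0925:
  t   CF        PV=CF/(1+0.0925)^t    t·PV        t(t+1)·PV
  1        50.00        45.7666        45.7666          91.5332
  2        95.00        79.5941       159.1881         477.5644
  3        95.00        72.8550       218.5650         874.2598
  4        95.00        66.6865       266.7459       1,333.7297
  5        95.00        61.0403       305.2013       1,831.2078
  6        95.00        55.8721       335.2326       2,346.6279
  7        95.00        51.1415       357.9905       2,863.9242
  8     2,095.00     1,032.3155     8,258.5243      74,326.7184
  Σ                  1,465.2715     9,947.2143      84,145.5653
P = 1,465.2715.
Convexity = Σ t(t+1)·PV / [P·(1+y)²] = 84,145.5653 / (1,465.2715 × 1.193556) = 48.11386.

48.114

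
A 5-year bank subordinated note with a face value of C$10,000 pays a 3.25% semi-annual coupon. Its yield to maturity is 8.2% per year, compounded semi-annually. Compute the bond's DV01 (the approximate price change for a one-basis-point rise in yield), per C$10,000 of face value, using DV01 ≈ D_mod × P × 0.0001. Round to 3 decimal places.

Periodic yield y = 0.041.
  t   CF        PV=CF/(1+0.041)^t    t·PV
  1       162.50       156.0999       156.0999
  2       162.50       149.9519       299.9038
  3       162.50       144.0460       432.1380
  4       162.50       138.3727       553.4908
  5       162.50       132.9229       664.6144
  6       162.50       127.6877       766.1261
  7       162.50       122.6587       858.6107
  8       162.50       117.8277       942.6219
  9       162.50       113.1871     1,018.6836
  10   10,162.50     6,799.7550    67,997.5498
  Σ                  8,002.5095    73,689.8388
P = 8,002.5095; D_Mac = 9.20834 half-year periods = 4.60417 yrs; D_mod = 4.42283 yrs.
DV01 ≈ 4.42283 × 8,002.5095 × 0.0001 = 3.539377.

C$3.539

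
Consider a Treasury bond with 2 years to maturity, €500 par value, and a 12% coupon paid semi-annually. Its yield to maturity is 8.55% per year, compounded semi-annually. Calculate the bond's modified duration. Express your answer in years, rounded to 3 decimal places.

Periodic yield y = 0.04275. First find Macaulay duration:
  t   CF        PV=CF/(1+0.04275)^t    t·PV
  1        30.00        28.7701        28.7701
  2        30.00        27.5906        55.1812
  3        30.00        26.4594        79.3783
  4       530.00       448.2859     1,793.1436
  Σ                    531.1060     1,956.4731
P = 531.1060; Macaulay duration = 1,956.4731 / 531.1060 = 3.68377 half-year periods = 1.84189 years.
Modified duration = D_Mac / (1 + y) = 1.84189 / 1.04275 = 1.76637 years.

1.766 years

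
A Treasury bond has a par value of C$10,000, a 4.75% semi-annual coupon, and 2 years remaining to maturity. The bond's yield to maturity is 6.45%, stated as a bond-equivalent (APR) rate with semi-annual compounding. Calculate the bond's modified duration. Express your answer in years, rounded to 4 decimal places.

Periodic yield y = 0.03225. First find Macaulay duration:
  t   CF        PV=CF/(1+0.03225)^t    t·PV
  1       237.50       230.0799       230.0799
  2       237.50       222.8917       445.7833
  3       237.50       215.9280       647.7840
  4    10,237.50     9,016.8397    36,067.3588
  Σ                  9,685.7393    37,391.0060
P = 9,685.7393; Macaulay duration = 37,391.0060 / 9,685.7393 = 3.86042 half-year periods = 1.93021 years.
Modified duration = D_Mac / (1 + y) = 1.93021 / 1.03225 = 1.86990 years.

1.8699 years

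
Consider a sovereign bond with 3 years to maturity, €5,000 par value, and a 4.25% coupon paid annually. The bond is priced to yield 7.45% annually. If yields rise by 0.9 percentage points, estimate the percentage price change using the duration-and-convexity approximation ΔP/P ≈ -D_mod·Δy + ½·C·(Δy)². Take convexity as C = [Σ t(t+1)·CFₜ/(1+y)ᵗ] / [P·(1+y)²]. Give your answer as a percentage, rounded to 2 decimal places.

With y = 0.0745:
  t   CF        PV=CF/(1+0.0745)^t    t·PV        t(t+1)·PV
  1       212.50       197.7664       197.7664         395.5328
  2       212.50       184.0544       368.1087       1,104.3261
  3     5,212.50     4,201.7171    12,605.1513      50,420.6052
  Σ                  4,583.5379    13,171.0264      51,920.4642
P = 4,583.5379; D_Mac = 2.87355 yrs; D_mod = 2.67431 yrs; C = 9.81126.
Duration effect: -2.67431 × (+0.009) = -0.024069
Convexity effect: 0.5 × 9.81126 × (0.009)² = +0.0003974
ΔP/P ≈ -0.024069 + 0.0003974 = -0.023671 = -2.3671%.

-2.37%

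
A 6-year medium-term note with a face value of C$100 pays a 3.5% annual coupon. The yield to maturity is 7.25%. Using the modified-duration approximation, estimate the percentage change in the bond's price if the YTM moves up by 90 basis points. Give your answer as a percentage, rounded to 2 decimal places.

-4.58%

Periodic yield y = 0.0725. Modified duration first:
  t   CF        PV=CF/(1+0.0725)^t    t·PV
  1         3.50         3.2634         3.2634
  2         3.50         3.0428         6.0856
  3         3.50         2.8371         8.5113
  4         3.50         2.6453        10.5813
  5         3.50         2.4665        12.3325
  6       103.50        68.0075       408.0448
  Σ                     82.2626       448.8189
P = 82.2626; D_Mac = 5.45593 yrs; D_mod = 5.45593/(1+0.0725) = 5.08711 yrs.
ΔP/P ≈ -D_mod · Δy = -5.08711 × (+0.009) = -0.045784 = -4.5784%.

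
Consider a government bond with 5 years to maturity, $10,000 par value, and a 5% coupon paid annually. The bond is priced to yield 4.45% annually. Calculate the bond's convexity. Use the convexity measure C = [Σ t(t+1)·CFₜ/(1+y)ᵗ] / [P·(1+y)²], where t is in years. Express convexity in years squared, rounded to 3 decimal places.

With y = 0.0445:
  t   CF        PV=CF/(1+0.0445)^t    t·PV        t(t+1)·PV
  1       500.00       478.6979       478.6979         957.3959
  2       500.00       458.3034       916.6069       2,749.8206
  3       500.00       438.7778     1,316.3335       5,265.3339
  4       500.00       420.0841     1,680.3363       8,401.6817
  5    10,500.00     8,445.9222    42,229.6111     253,377.6665
  Σ                 10,241.7855    46,621.5857     270,751.8986
P = 10,241.7855.
Convexity = Σ t(t+1)·PV / [P·(1+y)²] = 270,751.8986 / (10,241.7855 × 1.090980) = 24.23142.

24.231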